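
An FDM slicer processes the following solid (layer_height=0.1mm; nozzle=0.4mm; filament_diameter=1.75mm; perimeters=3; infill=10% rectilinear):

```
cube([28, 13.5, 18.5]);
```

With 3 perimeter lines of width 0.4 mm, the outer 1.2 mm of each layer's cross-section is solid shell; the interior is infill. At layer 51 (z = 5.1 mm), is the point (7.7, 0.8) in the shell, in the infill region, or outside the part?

shell

At z = 5.1 mm: the cube (footprint 28×13.5) is included at this height. Overall, the cross-section is a single solid region. The nearest boundary edge runs (0.00, 0.00)→(28.00, 0.00); distance from the point to it = 0.80 mm. The point is inside the cross-section, 0.80 mm from the nearest boundary — within the 1.2 mm shell band (3 × 0.4).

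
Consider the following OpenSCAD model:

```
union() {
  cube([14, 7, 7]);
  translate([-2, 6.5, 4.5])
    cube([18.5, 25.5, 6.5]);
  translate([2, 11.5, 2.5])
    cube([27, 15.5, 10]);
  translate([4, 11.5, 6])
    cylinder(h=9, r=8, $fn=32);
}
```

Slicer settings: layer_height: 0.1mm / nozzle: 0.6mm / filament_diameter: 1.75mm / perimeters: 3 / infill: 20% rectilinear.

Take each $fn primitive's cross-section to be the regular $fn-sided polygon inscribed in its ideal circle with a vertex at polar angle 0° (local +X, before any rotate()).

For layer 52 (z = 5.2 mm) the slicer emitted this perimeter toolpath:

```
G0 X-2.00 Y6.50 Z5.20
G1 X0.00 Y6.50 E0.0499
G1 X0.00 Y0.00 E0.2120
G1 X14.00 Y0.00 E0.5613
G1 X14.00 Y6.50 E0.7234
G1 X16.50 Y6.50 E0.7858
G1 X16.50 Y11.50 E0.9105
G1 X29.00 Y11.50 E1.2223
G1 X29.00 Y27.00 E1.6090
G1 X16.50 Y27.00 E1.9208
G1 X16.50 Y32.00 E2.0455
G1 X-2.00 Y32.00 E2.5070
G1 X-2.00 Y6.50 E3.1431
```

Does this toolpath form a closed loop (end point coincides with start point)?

Start point (G0): (-2.00, 6.50). End point (last G1): the path returns to the start — closed.

yes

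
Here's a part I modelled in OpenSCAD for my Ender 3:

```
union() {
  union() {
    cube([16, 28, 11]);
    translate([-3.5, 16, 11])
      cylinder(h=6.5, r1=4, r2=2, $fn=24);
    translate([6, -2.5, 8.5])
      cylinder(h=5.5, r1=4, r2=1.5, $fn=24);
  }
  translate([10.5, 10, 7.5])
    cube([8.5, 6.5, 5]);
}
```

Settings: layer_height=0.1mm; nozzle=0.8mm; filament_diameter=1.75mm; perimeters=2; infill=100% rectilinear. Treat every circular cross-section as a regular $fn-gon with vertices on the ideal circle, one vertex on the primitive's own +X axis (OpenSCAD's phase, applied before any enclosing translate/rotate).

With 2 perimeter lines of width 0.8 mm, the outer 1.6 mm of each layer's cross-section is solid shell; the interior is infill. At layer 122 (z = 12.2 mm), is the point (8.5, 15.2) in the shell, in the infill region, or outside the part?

outside

At z = 12.2 mm: the cube does not reach this height (z outside [0, 11]); the cone at (-3.5, 16) (r1=4→r2=2) has section circumradius 3.631 here — a regular 24-gon; the cone at (6, -2.5) (r1=4→r2=1.5) has section circumradius 2.318 here — a regular 24-gon; Combining (union): the 2 present regions are separate (no shared area or edge), so areas and boundary lengths simply add and each stays a separate island — 2 connected regions; the 8.5×6.5 cube at (10.5, 10) contributes its full rectangle; Taking the union: the 2 present regions are separate (no shared area or edge), so areas and boundary lengths simply add and each stays a separate island — 3 connected regions. Overall, the cross-section has 3 separate islands. The nearest boundary edge runs (10.50, 10.00)→(10.50, 16.50); distance from the point to it = 2.00 mm. The point is not inside any of the regions above, so it lies outside the cross-section (2.00 mm from the nearest boundary).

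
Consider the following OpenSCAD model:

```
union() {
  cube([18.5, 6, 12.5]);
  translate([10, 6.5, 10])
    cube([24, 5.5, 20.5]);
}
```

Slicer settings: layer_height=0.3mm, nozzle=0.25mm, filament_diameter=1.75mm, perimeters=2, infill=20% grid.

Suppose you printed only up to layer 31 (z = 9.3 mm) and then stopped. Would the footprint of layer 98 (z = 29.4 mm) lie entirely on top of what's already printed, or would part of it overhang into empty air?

Compare the two slices. At z = 9.3: the cube is present — its section is the full 18.5×6 rectangle (area 111.00 mm²); the cube at (10, 6.5) is not intersected at this z (z outside [10, 30.5]); Merging all regions: only the 18.5×6 cube is present, so the union is just that shape — area = 111.00 mm². At z = 29.4: the cube is not intersected at this z (z outside [0, 12.5]); the 24×5.5 cube at (10, 6.5) contributes its full rectangle (area 132.00 mm²); Merging all regions: only the 24×5.5 cube at (10, 6.5) is present, so the union is just that shape — area = 132.00 mm². Checking containment: at z = 29.4 the cross-section extends beyond the z = 9.3 cross-section by about 132.00 mm².

part overhangs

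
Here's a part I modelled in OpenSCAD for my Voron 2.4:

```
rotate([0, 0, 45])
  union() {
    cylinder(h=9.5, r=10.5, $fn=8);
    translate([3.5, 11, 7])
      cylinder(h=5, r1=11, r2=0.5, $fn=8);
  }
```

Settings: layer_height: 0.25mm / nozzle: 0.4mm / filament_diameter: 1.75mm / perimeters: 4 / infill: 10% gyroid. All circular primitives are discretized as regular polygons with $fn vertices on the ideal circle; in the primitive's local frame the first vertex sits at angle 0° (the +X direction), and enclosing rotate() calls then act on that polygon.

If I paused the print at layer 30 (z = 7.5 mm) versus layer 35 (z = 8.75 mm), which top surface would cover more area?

layer 30 (z = 7.5 mm)

Layer 30 (z = 7.5): the r=10.5 cylinder gives a regular 8-gon of circumradius 10.5 (constant along its height) (area = (8/2)·10.500²·sin(360°/8) = 311.83 mm²); the cone at (3.5, 11): at t=0.100 of its height the radius interpolates to r₁+(r₂−r₁)t = 9.950, giving a regular 8-gon of that circumradius (area = (8/2)·9.950²·sin(360°/8) = 280.02 mm²); Combining (union): the regions partially overlap — summed areas 591.86 mm² minus the doubly-counted overlap 84.66 mm² gives 507.20 mm² — area = 507.20 mm²; (whole slice rotated 45° about Z — lengths, areas and connectivity unchanged). So its area = 507.20 mm². Layer 35 (z = 8.75): the r=10.5 cylinder contributes a regular 8-gon of circumradius 10.5 (area = (8/2)·10.500²·sin(360°/8) = 311.83 mm²); the cone at (3.5, 11) contributes a regular 8-gon of circumradius 7.325 (interpolated between r1=11 and r2=0.5 at t=0.350) (area = (8/2)·7.325²·sin(360°/8) = 151.76 mm²); Taking the union: the regions partially overlap — summed areas 463.60 mm² minus the doubly-counted overlap 44.99 mm² gives 418.60 mm² — area = 418.60 mm²; (whole slice rotated 45° about Z — lengths, areas and connectivity unchanged). So its area = 418.60 mm². Layer 30 is larger (507.20 vs 418.60 mm²).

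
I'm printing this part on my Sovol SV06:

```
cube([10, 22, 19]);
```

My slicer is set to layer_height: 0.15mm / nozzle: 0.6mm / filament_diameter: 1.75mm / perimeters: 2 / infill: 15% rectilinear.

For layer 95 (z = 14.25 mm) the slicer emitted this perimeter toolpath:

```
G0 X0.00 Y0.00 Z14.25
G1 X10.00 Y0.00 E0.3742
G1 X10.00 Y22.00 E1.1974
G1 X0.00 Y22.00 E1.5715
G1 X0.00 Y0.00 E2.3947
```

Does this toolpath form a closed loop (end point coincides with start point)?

yes

Start point (G0): (0.00, 0.00). End point (last G1): the path returns to the start — closed.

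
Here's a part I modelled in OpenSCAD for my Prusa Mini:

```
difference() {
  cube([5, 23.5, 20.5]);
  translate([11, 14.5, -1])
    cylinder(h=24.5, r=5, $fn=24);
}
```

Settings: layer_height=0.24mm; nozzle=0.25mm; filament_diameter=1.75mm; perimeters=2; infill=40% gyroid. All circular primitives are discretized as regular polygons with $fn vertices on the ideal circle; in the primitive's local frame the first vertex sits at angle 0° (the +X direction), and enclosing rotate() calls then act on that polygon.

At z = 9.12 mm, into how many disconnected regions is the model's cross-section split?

At z = 9.12 mm: the 5×23.5 cube contributes its full rectangle; the r=5 cylinder at (11, 14.5) contributes a regular 24-gon of circumradius 5; Taking the first minus the rest: starting from the 5×23.5 cube, the r=5 cylinder at (11, 14.5) misses the remaining region (no effect) — 1 connected region. The result has 1 disconnected region.

1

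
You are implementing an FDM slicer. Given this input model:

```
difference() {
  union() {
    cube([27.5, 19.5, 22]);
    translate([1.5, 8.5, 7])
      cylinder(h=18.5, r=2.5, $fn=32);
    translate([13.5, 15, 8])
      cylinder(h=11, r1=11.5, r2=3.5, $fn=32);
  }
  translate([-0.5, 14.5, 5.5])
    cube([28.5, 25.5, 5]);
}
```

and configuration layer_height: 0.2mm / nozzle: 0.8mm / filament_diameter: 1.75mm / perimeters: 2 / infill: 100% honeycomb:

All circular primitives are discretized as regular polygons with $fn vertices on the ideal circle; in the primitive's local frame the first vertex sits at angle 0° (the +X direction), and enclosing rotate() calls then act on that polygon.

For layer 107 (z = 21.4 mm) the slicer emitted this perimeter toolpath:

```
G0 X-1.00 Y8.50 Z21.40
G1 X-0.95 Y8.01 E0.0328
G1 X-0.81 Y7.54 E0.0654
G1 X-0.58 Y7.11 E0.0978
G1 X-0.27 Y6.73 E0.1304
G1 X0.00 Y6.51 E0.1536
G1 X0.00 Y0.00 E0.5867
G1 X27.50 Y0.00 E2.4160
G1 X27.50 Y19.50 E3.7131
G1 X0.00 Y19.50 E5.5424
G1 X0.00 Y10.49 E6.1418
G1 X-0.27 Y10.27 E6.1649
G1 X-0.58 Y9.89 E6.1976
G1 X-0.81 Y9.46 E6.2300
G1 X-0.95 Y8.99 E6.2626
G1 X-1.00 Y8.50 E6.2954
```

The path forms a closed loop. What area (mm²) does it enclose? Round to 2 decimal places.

Apply the shoelace formula to the sequence of (X, Y) vertices; enclosed area = 539.01 mm².

539.01 mm²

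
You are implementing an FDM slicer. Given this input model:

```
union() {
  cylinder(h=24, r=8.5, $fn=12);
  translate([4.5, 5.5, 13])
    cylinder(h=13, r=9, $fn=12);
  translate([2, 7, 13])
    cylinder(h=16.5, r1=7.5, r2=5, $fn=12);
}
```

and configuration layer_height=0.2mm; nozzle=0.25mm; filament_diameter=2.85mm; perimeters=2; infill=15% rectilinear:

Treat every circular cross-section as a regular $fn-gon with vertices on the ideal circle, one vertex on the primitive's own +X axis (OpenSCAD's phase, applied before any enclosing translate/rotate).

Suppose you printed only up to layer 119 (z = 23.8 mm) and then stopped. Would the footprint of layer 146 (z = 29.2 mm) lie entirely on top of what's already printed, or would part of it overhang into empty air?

Compare the two slices. At z = 23.8: the cylinder: section is a regular 12-gon, circumradius r=8.5 (area = (12/2)·8.500²·sin(360°/12) = 216.75 mm²); the cylinder at (4.5, 5.5): section is a regular 12-gon, circumradius r=9 (area = (12/2)·9.000²·sin(360°/12) = 243.00 mm²); the cone at (2, 7): at t=0.655 of its height the radius interpolates to r₁+(r₂−r₁)t = 5.864, giving a regular 12-gon of that circumradius (area = (12/2)·5.864²·sin(360°/12) = 103.15 mm²); Merging all regions: the regions partially overlap — summed areas 562.90 mm² minus the doubly-counted overlap 214.66 mm² gives 348.23 mm² — area = 348.23 mm². At z = 29.2: the cylinder is not intersected at this z (z outside [0, 24]); the cylinder at (4.5, 5.5) is absent (z outside [13, 26]); the cone at (2, 7) (r1=7.5→r2=5) has section circumradius 5.045 here — a regular 12-gon (area = (12/2)·5.045²·sin(360°/12) = 76.37 mm²); Combining (union): only the cone at (2, 7) is present, so the union is just that shape — area = 76.37 mm². Checking containment: the cross-section at z = 29.2 is a subset of the cross-section at z = 23.8.

entirely on top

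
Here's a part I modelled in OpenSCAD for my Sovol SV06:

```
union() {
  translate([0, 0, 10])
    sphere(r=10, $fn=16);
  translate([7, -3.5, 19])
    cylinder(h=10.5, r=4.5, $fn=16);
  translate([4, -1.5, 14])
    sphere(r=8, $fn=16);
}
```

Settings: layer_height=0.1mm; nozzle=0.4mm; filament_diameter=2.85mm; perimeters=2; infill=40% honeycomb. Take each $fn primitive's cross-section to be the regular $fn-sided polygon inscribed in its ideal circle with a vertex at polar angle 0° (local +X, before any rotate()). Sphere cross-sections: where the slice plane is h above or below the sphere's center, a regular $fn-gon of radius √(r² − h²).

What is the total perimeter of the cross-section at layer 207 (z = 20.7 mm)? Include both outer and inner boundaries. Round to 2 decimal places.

35.21 mm

At z = 20.7 mm: the sphere is not intersected at this z (|z−center|=10.700 > r=10); the cylinder at (7, -3.5): section is a regular 16-gon, circumradius r=4.5 (perimeter = 2·16·4.500·sin(180°/16) = 28.09 mm); the r=8 sphere at (4, -1.5) contributes a regular 16-gon of circumradius √(8²−6.7²) = 4.371 (perimeter = 2·16·4.371·sin(180°/16) = 27.29 mm); Merging all regions: the regions partially overlap (shared area 29.58 mm²), so the edge portions inside another operand are dropped and the merged outline is re-measured after clipping — boundary = 35.21 mm. Overall, the cross-section is a single solid region. Total boundary length (outer) = 35.21 mm.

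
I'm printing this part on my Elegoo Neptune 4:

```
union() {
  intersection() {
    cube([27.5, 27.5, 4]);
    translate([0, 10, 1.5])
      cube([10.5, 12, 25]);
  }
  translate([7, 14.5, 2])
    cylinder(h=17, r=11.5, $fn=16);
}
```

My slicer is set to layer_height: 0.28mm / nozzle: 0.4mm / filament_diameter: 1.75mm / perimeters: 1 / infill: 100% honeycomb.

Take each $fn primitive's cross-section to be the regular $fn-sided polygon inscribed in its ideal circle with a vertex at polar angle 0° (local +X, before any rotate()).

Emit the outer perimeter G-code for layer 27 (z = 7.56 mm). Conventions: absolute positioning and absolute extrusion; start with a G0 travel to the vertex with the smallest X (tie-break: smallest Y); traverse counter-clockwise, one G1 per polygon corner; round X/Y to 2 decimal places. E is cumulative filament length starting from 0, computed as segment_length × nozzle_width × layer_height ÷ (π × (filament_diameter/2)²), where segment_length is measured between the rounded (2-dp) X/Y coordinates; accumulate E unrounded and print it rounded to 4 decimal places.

G0 X-4.50 Y14.50 Z7.56
G1 X-3.62 Y10.10 E0.2089
G1 X-1.13 Y6.37 E0.4178
G1 X2.60 Y3.88 E0.6266
G1 X7.00 Y3.00 E0.8355
G1 X11.40 Y3.88 E1.0445
G1 X15.13 Y6.37 E1.2533
G1 X17.62 Y10.10 E1.4621
G1 X18.50 Y14.50 E1.6711
G1 X17.62 Y18.90 E1.8800
G1 X15.13 Y22.63 E2.0888
G1 X11.40 Y25.12 E2.2977
G1 X7.00 Y26.00 E2.5066
G1 X2.60 Y25.12 E2.7156
G1 X-1.13 Y22.63 E2.9244
G1 X-3.62 Y18.90 E3.1332
G1 X-4.50 Y14.50 E3.3421

At z = 7.56 mm: the cube is absent (z outside [0, 4]); the cube at (0, 10) (footprint 10.5×12) is included at this height; After intersecting: at least one operand is absent at this height, so nothing remains; the r=11.5 cylinder at (7, 14.5) contributes a regular 16-gon of circumradius 11.5; Combining (union): only the r=11.5 cylinder at (7, 14.5) is present, so the union is just that shape — 1 connected region. The outline is a single polygon with 16 vertices. Extrusion per mm of travel: 0.4 × 0.28 / (π × 0.875²) = 0.046564. Accumulating E over each segment gives final E = 3.3421.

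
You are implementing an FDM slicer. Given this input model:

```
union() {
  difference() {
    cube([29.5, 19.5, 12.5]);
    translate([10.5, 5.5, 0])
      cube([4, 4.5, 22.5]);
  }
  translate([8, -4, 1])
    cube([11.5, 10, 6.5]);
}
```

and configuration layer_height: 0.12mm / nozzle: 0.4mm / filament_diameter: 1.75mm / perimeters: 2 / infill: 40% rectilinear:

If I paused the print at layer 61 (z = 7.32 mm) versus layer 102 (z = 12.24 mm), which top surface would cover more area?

Layer 61 (z = 7.32): the cube is present — its section is the full 29.5×19.5 rectangle (area 575.25 mm²); the cube at (10.5, 5.5) (footprint 4×4.5) is included at this height (area 18.00 mm²); After the difference (first − rest): starting from the 29.5×19.5 cube (575.25 mm²), the 4×4.5 cube at (10.5, 5.5) lies wholly inside it (removes its full 18.00 mm² and its 17.00 mm outline becomes a hole wall) — area = 557.25 mm²; the 11.5×10 cube at (8, -4) contributes its full rectangle (area 115.00 mm²); Combining (union): the regions partially overlap — summed areas 672.25 mm² minus the doubly-counted overlap 67.00 mm² gives 605.25 mm² — area = 605.25 mm². So its area = 605.25 mm². Layer 102 (z = 12.24): the cube is present — its section is the full 29.5×19.5 rectangle (area 575.25 mm²); the cube at (10.5, 5.5) (footprint 4×4.5) is included at this height (area 18.00 mm²); After the difference (first − rest): starting from the 29.5×19.5 cube (575.25 mm²), the 4×4.5 cube at (10.5, 5.5) lies wholly inside it (removes its full 18.00 mm² and its 17.00 mm outline becomes a hole wall) — area = 557.25 mm²; the cube at (8, -4) is not intersected at this z (z outside [1, 7.5]); Taking the union: only that combined region is present, so the union is just that shape — area = 557.25 mm². So its area = 557.25 mm². Layer 61 is larger (605.25 vs 557.25 mm²).

layer 61 (z = 7.32 mm)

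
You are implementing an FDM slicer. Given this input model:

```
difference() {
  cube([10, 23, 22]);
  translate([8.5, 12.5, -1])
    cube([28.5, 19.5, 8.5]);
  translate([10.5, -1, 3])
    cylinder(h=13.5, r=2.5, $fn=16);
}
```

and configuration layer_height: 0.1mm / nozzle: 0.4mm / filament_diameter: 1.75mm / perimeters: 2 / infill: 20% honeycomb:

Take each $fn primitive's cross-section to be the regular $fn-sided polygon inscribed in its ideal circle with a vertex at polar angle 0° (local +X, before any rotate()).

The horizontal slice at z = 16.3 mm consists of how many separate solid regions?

1

At z = 16.3 mm: the cube (footprint 10×23) is included at this height; the cube at (8.5, 12.5) is absent (z outside [-1, 7.5]); the cylinder at (10.5, -1): section is a regular 16-gon, circumradius r=2.5; Subtracting the remaining from the first: starting from the 10×23 cube, the r=2.5 cylinder at (10.5, -1) partially overlaps it — only the 1.66 mm² overlap (of its 19.13 mm²) is removed, clipping the outline — 1 connected region. The result has 1 disconnected region.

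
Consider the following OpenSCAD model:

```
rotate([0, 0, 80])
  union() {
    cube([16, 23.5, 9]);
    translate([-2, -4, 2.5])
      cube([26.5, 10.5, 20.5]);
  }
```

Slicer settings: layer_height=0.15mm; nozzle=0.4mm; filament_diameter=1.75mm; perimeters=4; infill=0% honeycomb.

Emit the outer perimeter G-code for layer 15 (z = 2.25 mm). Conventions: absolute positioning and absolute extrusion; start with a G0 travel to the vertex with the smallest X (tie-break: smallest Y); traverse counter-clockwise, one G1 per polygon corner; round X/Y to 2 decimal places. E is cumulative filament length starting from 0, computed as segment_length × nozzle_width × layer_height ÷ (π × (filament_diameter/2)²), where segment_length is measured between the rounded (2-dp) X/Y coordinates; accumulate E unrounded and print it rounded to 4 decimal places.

At z = 2.25 mm: the 16×23.5 cube contributes its full rectangle; the cube at (-2, -4) is not intersected at this z (z outside [2.5, 23]); Merging all regions: only the 16×23.5 cube is present, so the union is just that shape — 1 connected region; (rotated 80° about Z; rotation is an isometry so areas/perimeters/island counts are preserved). The outline is a single polygon with 4 vertices. Extrusion per mm of travel: 0.4 × 0.15 / (π × 0.875²) = 0.024945. Accumulating E over each segment gives final E = 1.9707.

G0 X-23.14 Y4.08 Z2.25
G1 X0.00 Y0.00 E0.5861
G1 X2.78 Y15.76 E0.9853
G1 X-20.36 Y19.84 E1.5715
G1 X-23.14 Y4.08 E1.9707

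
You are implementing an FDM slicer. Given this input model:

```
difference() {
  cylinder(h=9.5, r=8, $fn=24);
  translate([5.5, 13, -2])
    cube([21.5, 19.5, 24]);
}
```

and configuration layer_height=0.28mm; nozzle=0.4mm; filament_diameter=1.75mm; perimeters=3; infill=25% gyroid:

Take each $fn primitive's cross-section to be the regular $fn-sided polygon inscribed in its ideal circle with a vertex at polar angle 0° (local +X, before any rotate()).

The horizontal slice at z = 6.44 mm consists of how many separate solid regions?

1

At z = 6.44 mm: the r=8 cylinder contributes a regular 24-gon of circumradius 8; the cube at (5.5, 13) (footprint 21.5×19.5) is included at this height; Subtracting the remaining from the first: starting from the r=8 cylinder, the 21.5×19.5 cube at (5.5, 13) misses the remaining region (no effect) — 1 connected region. The result has 1 disconnected region.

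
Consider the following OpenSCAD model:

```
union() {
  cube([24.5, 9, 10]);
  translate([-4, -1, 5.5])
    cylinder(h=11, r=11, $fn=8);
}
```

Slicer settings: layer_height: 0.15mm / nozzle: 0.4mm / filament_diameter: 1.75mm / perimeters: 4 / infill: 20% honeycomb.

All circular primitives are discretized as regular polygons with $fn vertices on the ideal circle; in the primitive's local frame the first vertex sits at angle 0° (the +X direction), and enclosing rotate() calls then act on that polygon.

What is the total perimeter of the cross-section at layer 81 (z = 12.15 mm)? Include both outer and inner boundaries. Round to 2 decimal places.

67.35 mm

At z = 12.15 mm: the cube does not reach this height (z outside [0, 10]); the cylinder at (-4, -1): section is a regular 8-gon, circumradius r=11 (perimeter = 2·8·11.000·sin(180°/8) = 67.35 mm); Combining (union): only the r=11 cylinder at (-4, -1) is present, so the union is just that shape — boundary = 67.35 mm. Overall, the cross-section is a single solid region. Total boundary length (outer) = 67.35 mm.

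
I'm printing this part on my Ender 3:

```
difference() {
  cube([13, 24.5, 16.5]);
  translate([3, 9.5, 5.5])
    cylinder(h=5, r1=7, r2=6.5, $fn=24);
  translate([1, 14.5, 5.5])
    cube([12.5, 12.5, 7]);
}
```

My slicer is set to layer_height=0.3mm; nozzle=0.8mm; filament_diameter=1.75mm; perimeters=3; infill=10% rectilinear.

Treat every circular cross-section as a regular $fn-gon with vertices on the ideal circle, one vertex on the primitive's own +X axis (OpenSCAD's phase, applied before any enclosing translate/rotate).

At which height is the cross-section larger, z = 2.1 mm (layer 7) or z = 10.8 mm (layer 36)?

layer 7 (z = 2.1 mm)

Layer 7 (z = 2.1): the cube is present — its section is the full 13×24.5 rectangle (area 318.50 mm²); the cone at (3, 9.5) is absent (z outside [5.5, 10.5]); the cube at (1, 14.5) is not intersected at this z (z outside [5.5, 12.5]); Subtracting the remaining from the first: none of the subtracted shapes is present at this height, so the 13×24.5 cube is unchanged — area = 318.50 mm². So its area = 318.50 mm². Layer 36 (z = 10.8): the cube (footprint 13×24.5) is included at this height (area 318.50 mm²); the cone at (3, 9.5) is not intersected at this z (z outside [5.5, 10.5]); the cube at (1, 14.5) (footprint 12.5×12.5) is included at this height (area 156.25 mm²); Subtracting the remaining from the first: starting from the 13×24.5 cube (318.50 mm²), the 12.5×12.5 cube at (1, 14.5) partially overlaps it — only the 120.00 mm² overlap (of its 156.25 mm²) is removed, clipping the outline — area = 198.50 mm². So its area = 198.50 mm². Layer 7 is larger (318.50 vs 198.50 mm²).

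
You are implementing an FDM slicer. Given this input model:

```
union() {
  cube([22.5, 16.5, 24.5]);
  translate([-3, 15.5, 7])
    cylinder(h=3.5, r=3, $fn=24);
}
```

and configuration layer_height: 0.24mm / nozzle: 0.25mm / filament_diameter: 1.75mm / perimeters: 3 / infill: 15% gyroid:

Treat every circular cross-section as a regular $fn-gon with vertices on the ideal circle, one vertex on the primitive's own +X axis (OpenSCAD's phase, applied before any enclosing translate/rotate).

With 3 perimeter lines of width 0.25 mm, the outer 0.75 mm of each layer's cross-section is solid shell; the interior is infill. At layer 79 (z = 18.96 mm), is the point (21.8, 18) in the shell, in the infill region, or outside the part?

outside

At z = 18.96 mm: the cube is present — its section is the full 22.5×16.5 rectangle; the cylinder at (-3, 15.5) is not intersected at this z (z outside [7, 10.5]); Combining (union): only the 22.5×16.5 cube is present, so the union is just that shape — 1 connected region. Overall, the cross-section is a single solid region. The nearest boundary edge runs (22.50, 16.50)→(0.00, 16.50); distance from the point to it = 1.50 mm. The point is not inside any of the regions above, so it lies outside the cross-section (1.50 mm from the nearest boundary).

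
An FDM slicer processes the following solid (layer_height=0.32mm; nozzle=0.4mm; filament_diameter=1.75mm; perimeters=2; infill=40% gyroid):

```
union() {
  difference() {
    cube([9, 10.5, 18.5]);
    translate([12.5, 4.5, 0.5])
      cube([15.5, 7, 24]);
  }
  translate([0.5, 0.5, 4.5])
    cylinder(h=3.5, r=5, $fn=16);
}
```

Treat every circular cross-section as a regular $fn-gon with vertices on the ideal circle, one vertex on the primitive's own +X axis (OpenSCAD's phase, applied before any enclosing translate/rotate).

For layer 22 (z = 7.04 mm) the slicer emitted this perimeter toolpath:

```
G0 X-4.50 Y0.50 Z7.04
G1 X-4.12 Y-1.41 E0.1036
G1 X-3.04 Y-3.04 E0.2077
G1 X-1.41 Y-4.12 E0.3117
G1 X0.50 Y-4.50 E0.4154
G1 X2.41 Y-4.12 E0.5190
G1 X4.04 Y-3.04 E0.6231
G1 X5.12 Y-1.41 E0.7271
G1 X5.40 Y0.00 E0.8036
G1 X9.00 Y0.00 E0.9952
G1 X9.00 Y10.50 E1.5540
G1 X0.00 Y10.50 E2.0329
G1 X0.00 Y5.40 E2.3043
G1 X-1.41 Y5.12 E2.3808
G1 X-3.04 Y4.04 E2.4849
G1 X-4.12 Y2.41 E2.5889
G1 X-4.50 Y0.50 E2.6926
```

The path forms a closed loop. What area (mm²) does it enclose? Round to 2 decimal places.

Apply the shoelace formula to the sequence of (X, Y) vertices; enclosed area = 146.73 mm².

146.73 mm²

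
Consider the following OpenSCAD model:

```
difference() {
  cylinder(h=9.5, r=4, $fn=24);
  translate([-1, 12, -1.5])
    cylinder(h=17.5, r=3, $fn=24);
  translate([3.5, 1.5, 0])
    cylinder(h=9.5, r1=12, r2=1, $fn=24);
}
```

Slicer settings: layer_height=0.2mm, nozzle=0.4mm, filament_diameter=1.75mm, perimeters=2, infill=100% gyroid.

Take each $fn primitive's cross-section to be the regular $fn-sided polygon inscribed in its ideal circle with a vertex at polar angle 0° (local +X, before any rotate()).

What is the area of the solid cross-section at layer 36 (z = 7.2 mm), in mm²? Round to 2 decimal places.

At z = 7.2 mm: the r=4 cylinder contributes a regular 24-gon of circumradius 4 (area = (24/2)·4.000²·sin(360°/24) = 49.69 mm²); the r=3 cylinder at (-1, 12) contributes a regular 24-gon of circumradius 3 (area = (24/2)·3.000²·sin(360°/24) = 27.95 mm²); the cone at (3.5, 1.5) contributes a regular 24-gon of circumradius 3.663 (interpolated between r1=12 and r2=1 at t=0.758) (area = (24/2)·3.663²·sin(360°/24) = 41.68 mm²); Subtracting the remaining from the first: starting from the r=4 cylinder (49.69 mm²), the r=3 cylinder at (-1, 12) misses the remaining region (no effect); the cone at (3.5, 1.5) partially overlaps it — only the 17.80 mm² overlap (of its 41.68 mm²) is removed, clipping the outline — area = 31.89 mm². Overall, the cross-section is a single solid region. Net area = 31.89 mm².

31.89 mm²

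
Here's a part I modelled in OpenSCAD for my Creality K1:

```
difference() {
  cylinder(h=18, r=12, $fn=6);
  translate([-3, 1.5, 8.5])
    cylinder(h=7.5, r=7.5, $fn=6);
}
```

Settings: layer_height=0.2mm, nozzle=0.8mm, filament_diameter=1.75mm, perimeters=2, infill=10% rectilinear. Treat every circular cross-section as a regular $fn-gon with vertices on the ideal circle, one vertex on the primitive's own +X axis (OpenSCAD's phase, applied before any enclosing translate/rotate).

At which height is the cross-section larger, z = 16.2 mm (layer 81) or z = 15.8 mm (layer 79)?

layer 81 (z = 16.2 mm)

Layer 81 (z = 16.2): the r=12 cylinder contributes a regular 6-gon of circumradius 12 (area = (6/2)·12.000²·sin(360°/6) = 374.12 mm²); the cylinder at (-3, 1.5) does not reach this height (z outside [8.5, 16]); Subtracting the remaining from the first: none of the subtracted shapes is present at this height, so the r=12 cylinder is unchanged — area = 374.12 mm². So its area = 374.12 mm². Layer 79 (z = 15.8): the r=12 cylinder contributes a regular 6-gon of circumradius 12 (area = (6/2)·12.000²·sin(360°/6) = 374.12 mm²); the cylinder at (-3, 1.5): section is a regular 6-gon, circumradius r=7.5 (area = (6/2)·7.500²·sin(360°/6) = 146.14 mm²); Taking the first minus the rest: starting from the r=12 cylinder (374.12 mm²), the r=7.5 cylinder at (-3, 1.5) lies wholly inside it (removes its full 146.14 mm² and its 45.00 mm outline becomes a hole wall) — area = 227.98 mm². So its area = 227.98 mm². Layer 81 is larger (374.12 vs 227.98 mm²).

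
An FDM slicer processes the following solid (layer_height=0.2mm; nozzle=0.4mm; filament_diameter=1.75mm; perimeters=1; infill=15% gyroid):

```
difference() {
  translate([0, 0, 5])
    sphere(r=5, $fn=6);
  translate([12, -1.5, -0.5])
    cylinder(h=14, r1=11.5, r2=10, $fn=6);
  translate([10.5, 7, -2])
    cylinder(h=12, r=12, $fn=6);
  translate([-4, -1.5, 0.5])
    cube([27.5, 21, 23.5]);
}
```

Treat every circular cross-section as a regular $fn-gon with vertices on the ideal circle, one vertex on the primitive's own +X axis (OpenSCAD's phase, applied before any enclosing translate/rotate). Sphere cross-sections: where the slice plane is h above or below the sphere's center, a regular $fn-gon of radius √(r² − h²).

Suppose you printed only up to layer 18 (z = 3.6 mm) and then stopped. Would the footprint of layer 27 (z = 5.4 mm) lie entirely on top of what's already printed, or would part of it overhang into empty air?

Compare the two slices. At z = 3.6: the r=5 sphere slices to a regular 6-gon of circumradius 4.800 (√(r²−h²) with h=1.4 from center) (area = (6/2)·4.800²·sin(360°/6) = 59.86 mm²); the cone at (12, -1.5): at t=0.293 of its height the radius interpolates to r₁+(r₂−r₁)t = 11.061, giving a regular 6-gon of that circumradius (area = (6/2)·11.061²·sin(360°/6) = 317.85 mm²); the cylinder at (10.5, 7): section is a regular 6-gon, circumradius r=12 (area = (6/2)·12.000²·sin(360°/6) = 374.12 mm²); the 27.5×21 cube at (-4, -1.5) contributes its full rectangle (area 577.50 mm²); Subtracting the remaining from the first: starting from the r=5 sphere (59.86 mm²), the cone at (12, -1.5) partially overlaps it — only the 12.26 mm² overlap (of its 317.85 mm²) is removed, clipping the outline; the r=12 cylinder at (10.5, 7) partially overlaps it — only the 5.74 mm² overlap (of its 374.12 mm²) is removed, clipping the outline; the 27.5×21 cube at (-4, -1.5) partially overlaps it — only the 27.81 mm² overlap (of its 577.50 mm²) is removed, clipping the outline — area = 14.05 mm². At z = 5.4: the r=5 sphere slices to a regular 6-gon of circumradius 4.984 (√(r²−h²) with h=0.4 from center) (area = (6/2)·4.984²·sin(360°/6) = 64.54 mm²); the cone at (12, -1.5) contributes a regular 6-gon of circumradius 10.868 (interpolated between r1=11.5 and r2=10 at t=0.421) (area = (6/2)·10.868²·sin(360°/6) = 306.86 mm²); the cylinder at (10.5, 7): section is a regular 6-gon, circumradius r=12 (area = (6/2)·12.000²·sin(360°/6) = 374.12 mm²); the cube at (-4, -1.5) is present — its section is the full 27.5×21 rectangle (area 577.50 mm²); Taking the first minus the rest: starting from the r=5 sphere (64.54 mm²), the cone at (12, -1.5) partially overlaps it — only the 12.20 mm² overlap (of its 306.86 mm²) is removed, clipping the outline; the r=12 cylinder at (10.5, 7) partially overlaps it — only the 6.81 mm² overlap (of its 374.12 mm²) is removed, clipping the outline; the 27.5×21 cube at (-4, -1.5) partially overlaps it — only the 29.11 mm² overlap (of its 577.50 mm²) is removed, clipping the outline — area = 16.42 mm². Checking containment: at z = 5.4 the cross-section extends beyond the z = 3.6 cross-section by about 2.37 mm².

part overhangs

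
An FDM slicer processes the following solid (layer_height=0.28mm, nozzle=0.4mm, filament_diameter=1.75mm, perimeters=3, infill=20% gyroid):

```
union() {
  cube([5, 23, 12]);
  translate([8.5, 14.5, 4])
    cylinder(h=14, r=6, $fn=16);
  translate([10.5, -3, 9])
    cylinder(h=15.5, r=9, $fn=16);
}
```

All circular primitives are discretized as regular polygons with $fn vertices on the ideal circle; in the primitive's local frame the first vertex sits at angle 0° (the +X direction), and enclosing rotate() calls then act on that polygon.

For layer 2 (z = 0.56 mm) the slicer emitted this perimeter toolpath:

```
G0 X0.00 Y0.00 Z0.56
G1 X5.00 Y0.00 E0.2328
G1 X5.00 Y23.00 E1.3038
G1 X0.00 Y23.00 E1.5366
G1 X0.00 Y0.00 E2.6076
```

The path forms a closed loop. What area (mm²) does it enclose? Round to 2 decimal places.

115.00 mm²

Apply the shoelace formula to the sequence of (X, Y) vertices; enclosed area = 115.00 mm².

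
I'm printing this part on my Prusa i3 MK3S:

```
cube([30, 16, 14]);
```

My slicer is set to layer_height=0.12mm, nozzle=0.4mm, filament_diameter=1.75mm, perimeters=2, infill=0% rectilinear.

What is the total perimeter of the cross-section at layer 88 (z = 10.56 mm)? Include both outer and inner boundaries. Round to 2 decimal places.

92.00 mm

At z = 10.56 mm: the cube is present — its section is the full 30×16 rectangle (perimeter 92.00 mm). Overall, the cross-section is a single solid region. Total boundary length (outer) = 92.00 mm.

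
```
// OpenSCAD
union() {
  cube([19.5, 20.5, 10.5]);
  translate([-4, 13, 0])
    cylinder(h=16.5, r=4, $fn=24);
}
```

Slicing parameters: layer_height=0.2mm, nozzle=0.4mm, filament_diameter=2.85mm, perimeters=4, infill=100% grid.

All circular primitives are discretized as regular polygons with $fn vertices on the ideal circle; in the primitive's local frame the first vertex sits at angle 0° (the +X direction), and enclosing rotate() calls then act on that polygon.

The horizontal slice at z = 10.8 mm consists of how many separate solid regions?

1

At z = 10.8 mm: the cube is not intersected at this z (z outside [0, 10.5]); the r=4 cylinder at (-4, 13) contributes a regular 24-gon of circumradius 4; Taking the union: only the r=4 cylinder at (-4, 13) is present, so the union is just that shape — 1 connected region. The result has 1 disconnected region.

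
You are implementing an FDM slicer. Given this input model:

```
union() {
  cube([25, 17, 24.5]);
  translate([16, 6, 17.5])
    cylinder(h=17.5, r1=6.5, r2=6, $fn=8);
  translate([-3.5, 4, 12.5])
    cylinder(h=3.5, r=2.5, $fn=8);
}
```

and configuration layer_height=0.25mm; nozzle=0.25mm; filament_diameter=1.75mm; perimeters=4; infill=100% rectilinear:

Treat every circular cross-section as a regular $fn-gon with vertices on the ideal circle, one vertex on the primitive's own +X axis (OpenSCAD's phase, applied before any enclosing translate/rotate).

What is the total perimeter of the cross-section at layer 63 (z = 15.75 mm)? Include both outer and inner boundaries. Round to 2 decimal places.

At z = 15.75 mm: the cube is present — its section is the full 25×17 rectangle (perimeter 84.00 mm); the cone at (16, 6) is not intersected at this z (z outside [17.5, 35]); the cylinder at (-3.5, 4): section is a regular 8-gon, circumradius r=2.5 (perimeter = 2·8·2.500·sin(180°/8) = 15.31 mm); Taking the union: the 2 present regions are separate (no shared area or edge), so areas and boundary lengths simply add and each stays a separate island — boundary = 99.31 mm. Overall, the cross-section has 2 separate islands. Total boundary length (outer) = 99.31 mm.

99.31 mm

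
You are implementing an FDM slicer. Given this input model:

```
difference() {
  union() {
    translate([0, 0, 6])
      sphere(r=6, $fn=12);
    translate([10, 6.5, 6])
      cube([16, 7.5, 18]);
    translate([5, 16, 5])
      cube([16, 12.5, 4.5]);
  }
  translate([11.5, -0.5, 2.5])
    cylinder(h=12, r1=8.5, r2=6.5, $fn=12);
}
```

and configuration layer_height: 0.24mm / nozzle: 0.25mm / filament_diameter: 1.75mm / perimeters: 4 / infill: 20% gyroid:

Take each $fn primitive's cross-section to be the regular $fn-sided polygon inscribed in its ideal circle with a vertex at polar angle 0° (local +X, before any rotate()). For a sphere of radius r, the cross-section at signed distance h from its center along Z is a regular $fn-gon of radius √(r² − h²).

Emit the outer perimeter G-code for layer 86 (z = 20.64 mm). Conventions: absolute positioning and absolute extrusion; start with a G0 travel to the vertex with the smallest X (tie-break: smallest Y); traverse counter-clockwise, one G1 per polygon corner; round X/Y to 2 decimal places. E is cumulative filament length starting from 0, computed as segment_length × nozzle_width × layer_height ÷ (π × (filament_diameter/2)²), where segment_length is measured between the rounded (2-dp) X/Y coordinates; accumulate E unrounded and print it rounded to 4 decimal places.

At z = 20.64 mm: the sphere is not intersected at this z (|z−center|=14.640 > r=6); the cube at (10, 6.5) (footprint 16×7.5) is included at this height; the cube at (5, 16) is not intersected at this z (z outside [5, 9.5]); Taking the union: only the 16×7.5 cube at (10, 6.5) is present, so the union is just that shape — 1 connected region; the cone at (11.5, -0.5) does not reach this height (z outside [2.5, 14.5]); After the difference (first − rest): none of the subtracted shapes is present at this height, so that combined region is unchanged — 1 connected region. The outline is a single polygon with 4 vertices. Extrusion per mm of travel: 0.25 × 0.24 / (π × 0.875²) = 0.024945. Accumulating E over each segment gives final E = 1.1724.

G0 X10.00 Y6.50 Z20.64
G1 X26.00 Y6.50 E0.3991
G1 X26.00 Y14.00 E0.5862
G1 X10.00 Y14.00 E0.9853
G1 X10.00 Y6.50 E1.1724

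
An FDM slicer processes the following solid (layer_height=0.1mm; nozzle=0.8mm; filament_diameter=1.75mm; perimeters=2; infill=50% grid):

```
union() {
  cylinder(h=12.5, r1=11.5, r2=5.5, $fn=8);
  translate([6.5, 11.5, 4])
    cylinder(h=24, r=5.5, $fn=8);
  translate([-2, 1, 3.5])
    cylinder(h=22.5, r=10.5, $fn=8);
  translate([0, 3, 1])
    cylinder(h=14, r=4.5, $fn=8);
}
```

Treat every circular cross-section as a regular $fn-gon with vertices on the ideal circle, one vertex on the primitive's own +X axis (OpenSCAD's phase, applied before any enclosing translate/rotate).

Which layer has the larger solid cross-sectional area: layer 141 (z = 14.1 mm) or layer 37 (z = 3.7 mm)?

layer 141 (z = 14.1 mm)

Layer 141 (z = 14.1): the cone is not intersected at this z (z outside [0, 12.5]); the r=5.5 cylinder at (6.5, 11.5) contributes a regular 8-gon of circumradius 5.5 (area = (8/2)·5.500²·sin(360°/8) = 85.56 mm²); the r=10.5 cylinder at (-2, 1) contributes a regular 8-gon of circumradius 10.5 (area = (8/2)·10.500²·sin(360°/8) = 311.83 mm²); the cylinder at (0, 3): section is a regular 8-gon, circumradius r=4.5 (area = (8/2)·4.500²·sin(360°/8) = 57.28 mm²); Merging all regions: the regions partially overlap — summed areas 454.67 mm² minus the doubly-counted overlap 64.80 mm² gives 389.87 mm² — area = 389.87 mm². So its area = 389.87 mm². Layer 37 (z = 3.7): the cone (r1=11.5→r2=5.5) has section circumradius 9.724 here — a regular 8-gon (area = (8/2)·9.724²·sin(360°/8) = 267.45 mm²); the cylinder at (6.5, 11.5) does not reach this height (z outside [4, 28]); the r=10.5 cylinder at (-2, 1) contributes a regular 8-gon of circumradius 10.5 (area = (8/2)·10.500²·sin(360°/8) = 311.83 mm²); the r=4.5 cylinder at (0, 3) gives a regular 8-gon of circumradius 4.5 (constant along its height) (area = (8/2)·4.500²·sin(360°/8) = 57.28 mm²); Taking the union: the regions partially overlap — summed areas 636.55 mm² minus the doubly-counted overlap 300.54 mm² gives 336.02 mm² — area = 336.02 mm². So its area = 336.02 mm². Layer 141 is larger (389.87 vs 336.02 mm²).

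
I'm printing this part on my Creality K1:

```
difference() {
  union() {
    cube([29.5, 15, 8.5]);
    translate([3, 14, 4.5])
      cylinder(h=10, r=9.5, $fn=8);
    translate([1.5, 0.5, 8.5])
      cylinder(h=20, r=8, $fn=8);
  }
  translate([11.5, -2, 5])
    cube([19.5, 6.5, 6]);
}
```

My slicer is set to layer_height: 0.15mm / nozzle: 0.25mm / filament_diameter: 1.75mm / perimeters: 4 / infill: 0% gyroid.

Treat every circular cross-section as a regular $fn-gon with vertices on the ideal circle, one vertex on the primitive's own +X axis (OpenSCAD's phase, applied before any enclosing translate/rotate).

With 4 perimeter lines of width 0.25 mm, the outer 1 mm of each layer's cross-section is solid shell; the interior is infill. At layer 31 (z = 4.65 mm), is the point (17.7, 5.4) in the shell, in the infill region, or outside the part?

infill

At z = 4.65 mm: the 29.5×15 cube contributes its full rectangle; the r=9.5 cylinder at (3, 14) contributes a regular 8-gon of circumradius 9.5; the cylinder at (1.5, 0.5) does not reach this height (z outside [8.5, 28.5]); Merging all regions: the regions partially overlap (shared area 102.75 mm²), so overlapping operands fuse into one piece — 1 connected region; the cube at (11.5, -2) is not intersected at this z (z outside [5, 11]); Subtracting the remaining from the first: none of the subtracted shapes is present at this height, so the result so far is unchanged — 1 connected region. Overall, the cross-section is a single solid region. The nearest boundary edge runs (29.50, 0.00)→(0.00, 0.00); distance from the point to it = 5.40 mm. The point is inside the cross-section and 5.40 mm from the nearest boundary — more than the 1 mm shell width (4 × 0.25), so it's in the infill interior.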